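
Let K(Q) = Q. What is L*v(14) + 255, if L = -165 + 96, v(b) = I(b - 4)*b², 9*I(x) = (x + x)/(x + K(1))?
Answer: -81745/33 ≈ -2477.1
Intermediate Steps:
I(x) = 2*x/(9*(1 + x)) (I(x) = ((x + x)/(x + 1))/9 = ((2*x)/(1 + x))/9 = (2*x/(1 + x))/9 = 2*x/(9*(1 + x)))
v(b) = 2*b²*(-4 + b)/(9*(-3 + b)) (v(b) = (2*(b - 4)/(9*(1 + (b - 4))))*b² = (2*(-4 + b)/(9*(1 + (-4 + b))))*b² = (2*(-4 + b)/(9*(-3 + b)))*b² = 2*b²*(-4 + b)/(9*(-3 + b)))
L = -69
L*v(14) + 255 = -46*14²*(-4 + 14)/(3*(-3 + 14)) + 255 = -46*196*10/(3*11) + 255 = -69*3920/99 + 255 = -90160/33 + 255 = -81745/33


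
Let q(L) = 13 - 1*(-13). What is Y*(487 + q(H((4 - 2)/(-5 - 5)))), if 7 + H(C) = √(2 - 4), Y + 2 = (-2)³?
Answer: -5130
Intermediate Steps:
Y = -10 (Y = -2 + (-2)³ = -2 - 8 = -10)
H(C) = -7 + I*√2 (H(C) = -7 + √(2 - 4) = -7 + √(-2) = -7 + I*√2)
q(L) = 26 (q(L) = 13 + 13 = 26)
Y*(487 + q(H((4 - 2)/(-5 - 5)))) = -10*(487 + 26) = -10*513 = -5130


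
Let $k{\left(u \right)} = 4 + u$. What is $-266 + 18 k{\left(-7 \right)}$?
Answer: $-320$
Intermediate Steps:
$-266 + 18 k{\left(-7 \right)} = -266 + 18 \left(4 - 7\right) = -266 + 18 \left(-3\right) = -266 - 54 = -320$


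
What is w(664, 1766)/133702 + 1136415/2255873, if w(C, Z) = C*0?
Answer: 1136415/2255873 ≈ 0.50376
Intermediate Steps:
w(C, Z) = 0
w(664, 1766)/133702 + 1136415/2255873 = 0/133702 + 1136415/2255873 = 0*(1/133702) + 1136415*(1/2255873) = 0 + 1136415/2255873 = 1136415/2255873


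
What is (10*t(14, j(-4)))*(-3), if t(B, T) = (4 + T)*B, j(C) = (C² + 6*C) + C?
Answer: 3360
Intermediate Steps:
j(C) = C² + 7*C
t(B, T) = B*(4 + T)
(10*t(14, j(-4)))*(-3) = (10*(14*(4 - 4*(7 - 4))))*(-3) = (10*(14*(4 - 4*3)))*(-3) = (10*(14*(4 - 12)))*(-3) = (10*(14*(-8)))*(-3) = (10*(-112))*(-3) = -1120*(-3) = 3360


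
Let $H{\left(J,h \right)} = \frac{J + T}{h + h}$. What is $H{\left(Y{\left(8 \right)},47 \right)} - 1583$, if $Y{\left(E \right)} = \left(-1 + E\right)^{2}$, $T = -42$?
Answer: $- \frac{148795}{94} \approx -1582.9$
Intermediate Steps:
$H{\left(J,h \right)} = \frac{-42 + J}{2 h}$ ($H{\left(J,h \right)} = \frac{J - 42}{h + h} = \frac{-42 + J}{2 h}$)
$H{\left(Y{\left(8 \right)},47 \right)} - 1583 = \frac{-42 + \left(-1 + 8\right)^{2}}{2 \cdot 47} - 1583 = \frac{1}{2} \cdot \frac{1}{47} \left(-42 + 7^{2}\right) - 1583 = \frac{1}{2} \cdot \frac{1}{47} \left(-42 + 49\right) - 1583 = \frac{1}{2} \cdot \frac{1}{47} \cdot 7 - 1583 = \frac{7}{94} - 1583 = - \frac{148795}{94}$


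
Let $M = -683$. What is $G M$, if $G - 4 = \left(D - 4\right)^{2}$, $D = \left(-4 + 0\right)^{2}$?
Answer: $-101084$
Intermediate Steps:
$D = 16$ ($D = \left(-4\right)^{2} = 16$)
$G = 148$ ($G = 4 + \left(16 - 4\right)^{2} = 4 + 12^{2} = 4 + 144 = 148$)
$G M = 148 \left(-683\right) = -101084$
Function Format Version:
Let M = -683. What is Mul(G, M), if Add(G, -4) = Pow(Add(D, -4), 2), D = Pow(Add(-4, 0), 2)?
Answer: -101084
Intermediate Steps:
D = 16 (D = Pow(-4, 2) = 16)
G = 148 (G = Add(4, Pow(Add(16, -4), 2)) = Add(4, Pow(12, 2)) = Add(4, 144) = 148)
Mul(G, M) = Mul(148, -683) = -101084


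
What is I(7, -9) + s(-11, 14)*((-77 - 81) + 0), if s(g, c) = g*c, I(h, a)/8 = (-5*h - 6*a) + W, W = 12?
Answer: 24580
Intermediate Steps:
I(h, a) = 96 - 48*a - 40*h (I(h, a) = 8*((-5*h - 6*a) + 12) = 8*((-6*a - 5*h) + 12) = 8*(12 - 6*a - 5*h) = 96 - 48*a - 40*h)
s(g, c) = c*g
I(7, -9) + s(-11, 14)*((-77 - 81) + 0) = (96 - 48*(-9) - 40*7) + (14*(-11))*((-77 - 81) + 0) = (96 + 432 - 280) - 154*(-158 + 0) = 248 - 154*(-158) = 248 + 24332 = 24580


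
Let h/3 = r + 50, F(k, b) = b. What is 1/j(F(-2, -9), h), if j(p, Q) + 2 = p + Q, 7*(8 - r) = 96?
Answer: 7/853 ≈ 0.0082063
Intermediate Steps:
r = -40/7 (r = 8 - ⅐*96 = 8 - 96/7 = -40/7 ≈ -5.7143)
h = 930/7 (h = 3*(-40/7 + 50) = 3*(310/7) = 930/7 ≈ 132.86)
j(p, Q) = -2 + Q + p (j(p, Q) = -2 + (p + Q) = -2 + (Q + p) = -2 + Q + p)
1/j(F(-2, -9), h) = 1/(-2 + 930/7 - 9) = 1/(853/7) = 7/853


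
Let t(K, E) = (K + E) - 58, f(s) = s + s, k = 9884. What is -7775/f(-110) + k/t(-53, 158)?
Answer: 507981/2068 ≈ 245.64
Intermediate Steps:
f(s) = 2*s
t(K, E) = -58 + E + K (t(K, E) = (E + K) - 58 = -58 + E + K)
-7775/f(-110) + k/t(-53, 158) = -7775/(2*(-110)) + 9884/(-58 + 158 - 53) = -7775/(-220) + 9884/47 = -7775*(-1/220) + 9884*(1/47) = 1555/44 + 9884/47 = 507981/2068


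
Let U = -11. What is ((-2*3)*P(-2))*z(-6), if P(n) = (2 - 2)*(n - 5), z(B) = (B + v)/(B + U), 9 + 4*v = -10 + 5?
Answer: 0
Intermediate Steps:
v = -7/2 (v = -9/4 + (-10 + 5)/4 = -9/4 + (¼)*(-5) = -9/4 - 5/4 = -7/2 ≈ -3.5000)
z(B) = (-7/2 + B)/(-11 + B) (z(B) = (B - 7/2)/(B - 11) = (-7/2 + B)/(-11 + B))
P(n) = 0 (P(n) = 0*(-5 + n) = 0)
((-2*3)*P(-2))*z(-6) = (-2*3*0)*((-7/2 - 6)/(-11 - 6)) = (-6*0)*(-19/2/(-17)) = 0*(-1/17*(-19/2)) = 0*(19/34) = 0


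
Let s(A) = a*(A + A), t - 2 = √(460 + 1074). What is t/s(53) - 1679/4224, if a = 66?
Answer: -29641/74624 + √1534/6996 ≈ -0.39161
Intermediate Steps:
t = 2 + √1534 (t = 2 + √(460 + 1074) = 2 + √1534 ≈ 41.166)
s(A) = 132*A (s(A) = 66*(A + A) = 66*(2*A) = 132*A)
t/s(53) - 1679/4224 = (2 + √1534)/((132*53)) - 1679/4224 = (2 + √1534)/6996 - 1679*1/4224 = (2 + √1534)*(1/6996) - 1679/4224 = (1/3498 + √1534/6996) - 1679/4224 = -29641/74624 + √1534/6996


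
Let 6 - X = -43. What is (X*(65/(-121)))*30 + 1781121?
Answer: 215420091/121 ≈ 1.7803e+6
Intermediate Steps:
X = 49 (X = 6 - 1*(-43) = 6 + 43 = 49)
(X*(65/(-121)))*30 + 1781121 = (49*(65/(-121)))*30 + 1781121 = (49*(65*(-1/121)))*30 + 1781121 = (49*(-65/121))*30 + 1781121 = -3185/121*30 + 1781121 = -95550/121 + 1781121 = 215420091/121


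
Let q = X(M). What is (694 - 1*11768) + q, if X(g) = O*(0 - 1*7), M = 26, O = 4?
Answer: -11102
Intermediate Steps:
X(g) = -28 (X(g) = 4*(0 - 1*7) = 4*(0 - 7) = 4*(-7) = -28)
q = -28
(694 - 1*11768) + q = (694 - 1*11768) - 28 = (694 - 11768) - 28 = -11074 - 28 = -11102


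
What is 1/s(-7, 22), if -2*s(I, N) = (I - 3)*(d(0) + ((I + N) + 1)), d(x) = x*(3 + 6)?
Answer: 1/80 ≈ 0.012500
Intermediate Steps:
d(x) = 9*x (d(x) = x*9 = 9*x)
s(I, N) = -(-3 + I)*(1 + I + N)/2 (s(I, N) = -(I - 3)*(9*0 + ((I + N) + 1))/2 = -(-3 + I)*(0 + (1 + I + N))/2 = -(-3 + I)*(1 + I + N)/2)
1/s(-7, 22) = 1/(3/2 - 7 - ½*(-7)² + (3/2)*22 - ½*(-7)*22) = 1/(3/2 - 7 - ½*49 + 33 + 77) = 1/(3/2 - 7 - 49/2 + 33 + 77) = 1/80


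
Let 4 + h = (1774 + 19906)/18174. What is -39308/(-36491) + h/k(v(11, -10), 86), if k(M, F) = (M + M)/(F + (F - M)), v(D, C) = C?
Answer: 3395224958/127536045 ≈ 26.622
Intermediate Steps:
k(M, F) = 2*M/(-M + 2*F) (k(M, F) = (2*M)/(-M + 2*F) = 2*M/(-M + 2*F))
h = -25508/9087 (h = -4 + (1774 + 19906)/18174 = -4 + 21680*(1/18174) = -4 + 10840/9087 = -25508/9087 ≈ -2.8071)
-39308/(-36491) + h/k(v(11, -10), 86) = -39308/(-36491) - 25508/(9087*(2*(-10)/(-1*(-10) + 2*86))) = -39308*(-1/36491) - 25508/(9087*(2*(-10)/(10 + 172))) = 39308/36491 - 25508/(9087*(2*(-10)/182)) = 39308/36491 - 25508/(9087*(2*(-10)*(1/182))) = 39308/36491 - 25508/(9087*(-10/91)) = 39308/36491 - 25508/9087*(-91/10) = 39308/36491 + 89278/3495 = 3395224958/127536045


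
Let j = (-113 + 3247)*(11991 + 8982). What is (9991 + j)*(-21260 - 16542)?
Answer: -2485079778146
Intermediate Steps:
j = 65729382 (j = 3134*20973 = 65729382)
(9991 + j)*(-21260 - 16542) = (9991 + 65729382)*(-21260 - 16542) = 65739373*(-37802) = -2485079778146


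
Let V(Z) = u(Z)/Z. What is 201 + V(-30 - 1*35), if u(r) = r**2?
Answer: 136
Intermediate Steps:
V(Z) = Z (V(Z) = Z**2/Z = Z)
201 + V(-30 - 1*35) = 201 + (-30 - 1*35) = 201 + (-30 - 35) = 201 - 65 = 136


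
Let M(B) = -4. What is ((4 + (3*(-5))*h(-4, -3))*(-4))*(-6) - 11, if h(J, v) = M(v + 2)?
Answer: 1525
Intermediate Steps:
h(J, v) = -4
((4 + (3*(-5))*h(-4, -3))*(-4))*(-6) - 11 = ((4 + (3*(-5))*(-4))*(-4))*(-6) - 11 = ((4 - 15*(-4))*(-4))*(-6) - 11 = ((4 + 60)*(-4))*(-6) - 11 = (64*(-4))*(-6) - 11 = -256*(-6) - 11 = 1536 - 11 = 1525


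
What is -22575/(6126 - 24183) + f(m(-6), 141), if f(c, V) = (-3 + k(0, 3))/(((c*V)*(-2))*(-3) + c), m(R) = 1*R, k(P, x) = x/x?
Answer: 19127044/15294279 ≈ 1.2506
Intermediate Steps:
k(P, x) = 1
m(R) = R
f(c, V) = -2/(c + 6*V*c) (f(c, V) = (-3 + 1)/(((c*V)*(-2))*(-3) + c) = -2/(((V*c)*(-2))*(-3) + c) = -2/(-2*V*c*(-3) + c) = -2/(6*V*c + c) = -2/(c + 6*V*c))
-22575/(6126 - 24183) + f(m(-6), 141) = -22575/(6126 - 24183) - 2/(-6*(1 + 6*141)) = -22575/(-18057) - 2*(-1/6)/(1 + 846) = -22575*(-1/18057) - 2*(-1/6)/847 = 7525/6019 - 2*(-1/6)*1/847 = 7525/6019 + 1/2541 = 19127044/15294279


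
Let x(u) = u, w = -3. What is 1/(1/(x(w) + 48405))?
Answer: 48402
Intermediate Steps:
1/(1/(x(w) + 48405)) = 1/(1/(-3 + 48405)) = 1/(1/48402) = 48402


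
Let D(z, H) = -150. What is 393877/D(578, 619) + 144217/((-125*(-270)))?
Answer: -44239054/16875 ≈ -2621.6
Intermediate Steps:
393877/D(578, 619) + 144217/((-125*(-270))) = 393877/(-150) + 144217/((-125*(-270))) = 393877*(-1/150) + 144217/33750 = -393877/150 + 144217*(1/33750) = -393877/150 + 144217/33750 = -44239054/16875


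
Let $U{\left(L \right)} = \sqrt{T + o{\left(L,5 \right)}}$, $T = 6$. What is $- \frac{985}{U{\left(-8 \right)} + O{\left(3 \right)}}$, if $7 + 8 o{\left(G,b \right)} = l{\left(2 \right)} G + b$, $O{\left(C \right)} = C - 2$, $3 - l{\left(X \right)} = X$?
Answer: $\frac{788}{3} - \frac{394 \sqrt{19}}{3} \approx -309.8$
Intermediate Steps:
$l{\left(X \right)} = 3 - X$
$O{\left(C \right)} = -2 + C$
$o{\left(G,b \right)} = - \frac{7}{8} + \frac{G}{8} + \frac{b}{8}$ ($o{\left(G,b \right)} = - \frac{7}{8} + \frac{\left(3 - 2\right) G + b}{8} = - \frac{7}{8} + \frac{1 G + b}{8} = - \frac{7}{8} + \frac{G + b}{8} = - \frac{7}{8} + \left(\frac{G}{8} + \frac{b}{8}\right) = - \frac{7}{8} + \frac{G}{8} + \frac{b}{8}$)
$U{\left(L \right)} = \sqrt{\frac{23}{4} + \frac{L}{8}}$ ($U{\left(L \right)} = \sqrt{6 + \left(- \frac{7}{8} + \frac{L}{8} + \frac{1}{8} \cdot 5\right)} = \sqrt{6 + \left(- \frac{7}{8} + \frac{L}{8} + \frac{5}{8}\right)} = \sqrt{6 + \left(- \frac{1}{4} + \frac{L}{8}\right)} = \sqrt{\frac{23}{4} + \frac{L}{8}}$)
$- \frac{985}{U{\left(-8 \right)} + O{\left(3 \right)}} = - \frac{985}{\frac{\sqrt{92 + 2 \left(-8\right)}}{4} + \left(-2 + 3\right)} = - \frac{985}{\frac{\sqrt{92 - 16}}{4} + 1} = - \frac{985}{\frac{\sqrt{76}}{4} + 1} = - \frac{985}{\frac{2 \sqrt{19}}{4} + 1} = - \frac{985}{\frac{\sqrt{19}}{2} + 1} = - \frac{985}{1 + \frac{\sqrt{19}}{2}}$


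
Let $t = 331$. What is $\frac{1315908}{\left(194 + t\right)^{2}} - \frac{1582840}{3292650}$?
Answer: $\frac{8659009336}{2016748125} \approx 4.2935$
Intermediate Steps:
$\frac{1315908}{\left(194 + t\right)^{2}} - \frac{1582840}{3292650} = \frac{1315908}{\left(194 + 331\right)^{2}} - \frac{1582840}{3292650} = \frac{1315908}{525^{2}} - \frac{158284}{329265} = \frac{1315908}{275625} - \frac{158284}{329265} = 1315908 \cdot \frac{1}{275625} - \frac{158284}{329265} = \frac{146212}{30625} - \frac{158284}{329265} = \frac{8659009336}{2016748125}$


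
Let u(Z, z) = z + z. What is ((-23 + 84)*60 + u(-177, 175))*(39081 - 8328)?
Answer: 123319530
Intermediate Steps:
u(Z, z) = 2*z
((-23 + 84)*60 + u(-177, 175))*(39081 - 8328) = ((-23 + 84)*60 + 2*175)*(39081 - 8328) = (61*60 + 350)*30753 = (3660 + 350)*30753 = 4010*30753 = 123319530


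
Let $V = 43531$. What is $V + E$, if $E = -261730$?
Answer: $-218199$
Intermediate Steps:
$V + E = 43531 - 261730 = -218199$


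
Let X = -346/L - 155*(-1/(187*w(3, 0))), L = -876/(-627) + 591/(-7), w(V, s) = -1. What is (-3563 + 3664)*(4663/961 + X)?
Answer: 18058487640936/21829907825 ≈ 827.24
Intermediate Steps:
L = -121475/1463 (L = -876*(-1/627) + 591*(-1/7) = 292/209 - 591/7 = -121475/1463 ≈ -83.031)
X = 75830401/22715825 (X = -346/(-121475/1463) - 155/((-1*(-187))) = -346*(-1463/121475) - 155/187 = 506198/121475 - 155*1/187 = 506198/121475 - 155/187 = 75830401/22715825 ≈ 3.3382)
(-3563 + 3664)*(4663/961 + X) = (-3563 + 3664)*(4663/961 + 75830401/22715825) = 101*(4663*(1/961) + 75830401/22715825) = 101*(4663/961 + 75830401/22715825) = 101*(178796907336/21829907825) = 18058487640936/21829907825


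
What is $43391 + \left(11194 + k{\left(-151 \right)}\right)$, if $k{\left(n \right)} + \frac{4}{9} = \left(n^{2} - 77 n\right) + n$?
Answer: $\frac{799754}{9} \approx 88862.0$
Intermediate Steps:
$k{\left(n \right)} = - \frac{4}{9} + n^{2} - 76 n$ ($k{\left(n \right)} = - \frac{4}{9} + \left(\left(n^{2} - 77 n\right) + n\right) = - \frac{4}{9} + \left(n^{2} - 76 n\right) = - \frac{4}{9} + n^{2} - 76 n$)
$43391 + \left(11194 + k{\left(-151 \right)}\right) = 43391 + \left(11194 - \left(- \frac{103280}{9} - 22801\right)\right) = 43391 + \left(11194 + \left(- \frac{4}{9} + 22801 + 11476\right)\right) = 43391 + \left(11194 + \frac{308489}{9}\right) = 43391 + \frac{409235}{9} = \frac{799754}{9}$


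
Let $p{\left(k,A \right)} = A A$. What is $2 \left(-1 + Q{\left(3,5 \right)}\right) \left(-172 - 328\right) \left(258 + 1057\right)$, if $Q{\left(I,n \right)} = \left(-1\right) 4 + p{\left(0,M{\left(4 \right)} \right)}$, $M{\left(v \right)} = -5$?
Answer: $-26300000$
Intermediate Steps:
$p{\left(k,A \right)} = A^{2}$
$Q{\left(I,n \right)} = 21$ ($Q{\left(I,n \right)} = \left(-1\right) 4 + \left(-5\right)^{2} = -4 + 25 = 21$)
$2 \left(-1 + Q{\left(3,5 \right)}\right) \left(-172 - 328\right) \left(258 + 1057\right) = 2 \left(-1 + 21\right) \left(-172 - 328\right) \left(258 + 1057\right) = 2 \cdot 20 \left(\left(-500\right) 1315\right) = 40 \left(-657500\right) = -26300000$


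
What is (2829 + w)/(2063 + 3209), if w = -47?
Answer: 1391/2636 ≈ 0.52769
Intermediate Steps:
(2829 + w)/(2063 + 3209) = (2829 - 47)/(2063 + 3209) = 2782/5272 = 2782*(1/5272) = 1391/2636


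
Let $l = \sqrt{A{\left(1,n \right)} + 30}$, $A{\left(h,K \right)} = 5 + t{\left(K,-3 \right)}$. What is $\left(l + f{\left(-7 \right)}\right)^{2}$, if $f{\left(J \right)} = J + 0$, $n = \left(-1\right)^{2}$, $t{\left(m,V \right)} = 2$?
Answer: $\left(7 - \sqrt{37}\right)^{2} \approx 0.84132$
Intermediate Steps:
$n = 1$
$A{\left(h,K \right)} = 7$ ($A{\left(h,K \right)} = 5 + 2 = 7$)
$f{\left(J \right)} = J$
$l = \sqrt{37}$ ($l = \sqrt{7 + 30} = \sqrt{37} \approx 6.0828$)
$\left(l + f{\left(-7 \right)}\right)^{2} = \left(\sqrt{37} - 7\right)^{2} = \left(-7 + \sqrt{37}\right)^{2}$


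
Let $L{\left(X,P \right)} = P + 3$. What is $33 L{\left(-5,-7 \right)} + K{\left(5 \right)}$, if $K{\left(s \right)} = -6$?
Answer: $-138$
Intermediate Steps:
$L{\left(X,P \right)} = 3 + P$
$33 L{\left(-5,-7 \right)} + K{\left(5 \right)} = 33 \left(3 - 7\right) - 6 = 33 \left(-4\right) - 6 = -132 - 6 = -138$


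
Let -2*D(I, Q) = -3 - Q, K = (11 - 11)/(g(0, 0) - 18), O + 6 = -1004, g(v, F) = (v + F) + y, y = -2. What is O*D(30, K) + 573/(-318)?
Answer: -160781/106 ≈ -1516.8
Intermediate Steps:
g(v, F) = -2 + F + v (g(v, F) = (v + F) - 2 = (F + v) - 2 = -2 + F + v)
O = -1010 (O = -6 - 1004 = -1010)
K = 0 (K = (11 - 11)/((-2 + 0 + 0) - 18) = 0/(-2 - 18) = 0/(-20) = 0*(-1/20) = 0)
D(I, Q) = 3/2 + Q/2 (D(I, Q) = -(-3 - Q)/2 = 3/2 + Q/2)
O*D(30, K) + 573/(-318) = -1010*(3/2 + (½)*0) + 573/(-318) = -1010*(3/2 + 0) + 573*(-1/318) = -1010*3/2 - 191/106 = -1515 - 191/106 = -160781/106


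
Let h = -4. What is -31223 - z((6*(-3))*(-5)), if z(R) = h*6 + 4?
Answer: -31203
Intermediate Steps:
z(R) = -20 (z(R) = -4*6 + 4 = -24 + 4 = -20)
-31223 - z((6*(-3))*(-5)) = -31223 - 1*(-20) = -31223 + 20 = -31203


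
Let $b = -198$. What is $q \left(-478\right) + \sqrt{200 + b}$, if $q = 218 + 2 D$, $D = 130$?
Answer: $-228484 + \sqrt{2} \approx -2.2848 \cdot 10^{5}$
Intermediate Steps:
$q = 478$ ($q = 218 + 2 \cdot 130 = 218 + 260 = 478$)
$q \left(-478\right) + \sqrt{200 + b} = 478 \left(-478\right) + \sqrt{200 - 198} = -228484 + \sqrt{2}$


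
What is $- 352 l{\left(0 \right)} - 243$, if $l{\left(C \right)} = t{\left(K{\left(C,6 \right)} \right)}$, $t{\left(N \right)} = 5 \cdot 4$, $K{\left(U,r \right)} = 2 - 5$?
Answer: $-7283$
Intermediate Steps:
$K{\left(U,r \right)} = -3$
$t{\left(N \right)} = 20$
$l{\left(C \right)} = 20$
$- 352 l{\left(0 \right)} - 243 = \left(-352\right) 20 - 243 = -7040 - 243 = -7283$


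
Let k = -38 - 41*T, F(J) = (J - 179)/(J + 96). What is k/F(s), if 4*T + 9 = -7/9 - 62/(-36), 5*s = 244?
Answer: -580829/11718 ≈ -49.567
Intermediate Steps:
s = 244/5 (s = (1/5)*244 = 244/5 ≈ 48.800)
T = -145/72 (T = -9/4 + (-7/9 - 62/(-36))/4 = -9/4 + (-7*1/9 - 62*(-1/36))/4 = -9/4 + (-7/9 + 31/18)/4 = -9/4 + (1/4)*(17/18) = -9/4 + 17/72 = -145/72 ≈ -2.0139)
F(J) = (-179 + J)/(96 + J)
k = 3209/72 (k = -38 - 41*(-145/72) = -38 + 5945/72 = 3209/72 ≈ 44.569)
k/F(s) = 3209/(72*(((-179 + 244/5)/(96 + 244/5)))) = 3209/(72*((-651/5/(724/5)))) = 3209/(72*(((5/724)*(-651/5)))) = 3209/(72*(-651/724)) = (3209/72)*(-724/651) = -580829/11718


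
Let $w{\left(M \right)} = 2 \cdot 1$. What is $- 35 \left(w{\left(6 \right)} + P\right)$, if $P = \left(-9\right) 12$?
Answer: $3710$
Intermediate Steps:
$P = -108$
$w{\left(M \right)} = 2$
$- 35 \left(w{\left(6 \right)} + P\right) = - 35 \left(2 - 108\right) = \left(-35\right) \left(-106\right) = 3710$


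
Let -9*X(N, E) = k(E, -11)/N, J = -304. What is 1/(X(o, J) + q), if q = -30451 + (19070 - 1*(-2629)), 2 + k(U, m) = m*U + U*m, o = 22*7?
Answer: -693/6068479 ≈ -0.00011420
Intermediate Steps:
o = 154
k(U, m) = -2 + 2*U*m (k(U, m) = -2 + (m*U + U*m) = -2 + (U*m + U*m) = -2 + 2*U*m)
X(N, E) = -(-2 - 22*E)/(9*N) (X(N, E) = -(-2 + 2*E*(-11))/(9*N) = -(-2 - 22*E)/(9*N))
q = -8752 (q = -30451 + (19070 + 2629) = -30451 + 21699 = -8752)
1/(X(o, J) + q) = 1/((2/9)*(1 + 11*(-304))/154 - 8752) = 1/((2/9)*(1/154)*(1 - 3344) - 8752) = 1/((2/9)*(1/154)*(-3343) - 8752) = 1/(-3343/693 - 8752) = 1/(-6068479/693) = -693/6068479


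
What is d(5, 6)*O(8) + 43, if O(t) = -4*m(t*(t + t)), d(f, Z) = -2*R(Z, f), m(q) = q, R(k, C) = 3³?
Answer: 27691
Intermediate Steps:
R(k, C) = 27
d(f, Z) = -54 (d(f, Z) = -2*27 = -54)
O(t) = -8*t² (O(t) = -4*t*(t + t) = -4*t*2*t = -8*t²)
d(5, 6)*O(8) + 43 = -(-432)*8² + 43 = -(-432)*64 + 43 = -54*(-512) + 43 = 27648 + 43 = 27691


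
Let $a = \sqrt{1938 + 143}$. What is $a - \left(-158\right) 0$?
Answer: $\sqrt{2081} \approx 45.618$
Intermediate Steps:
$a = \sqrt{2081} \approx 45.618$
$a - \left(-158\right) 0 = \sqrt{2081} - \left(-158\right) 0 = \sqrt{2081} - 0 = \sqrt{2081} + 0 = \sqrt{2081}$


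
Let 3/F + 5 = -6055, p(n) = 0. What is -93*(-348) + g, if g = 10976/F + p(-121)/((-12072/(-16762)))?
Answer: -22139156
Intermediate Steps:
F = -1/2020 (F = 3/(-5 - 6055) = 3/(-6060) = 3*(-1/6060) = -1/2020 ≈ -0.00049505)
g = -22171520 (g = 10976/(-1/2020) + 0/((-12072/(-16762))) = 10976*(-2020) + 0/((-12072*(-1/16762))) = -22171520 + 0/(6036/8381) = -22171520 + 0*(8381/6036) = -22171520 + 0 = -22171520)
-93*(-348) + g = -93*(-348) - 22171520 = 32364 - 22171520 = -22139156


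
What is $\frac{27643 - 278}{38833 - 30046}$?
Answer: $\frac{27365}{8787} \approx 3.1143$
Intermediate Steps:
$\frac{27643 - 278}{38833 - 30046} = \frac{27365}{8787}$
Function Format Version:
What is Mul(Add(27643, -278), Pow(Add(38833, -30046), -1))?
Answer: Rational(27365, 8787) ≈ 3.1143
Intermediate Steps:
Mul(Add(27643, -278), Pow(Add(38833, -30046), -1)) = Mul(27365, Pow(8787, -1)) = Mul(27365, Rational(1, 8787)) = Rational(27365, 8787)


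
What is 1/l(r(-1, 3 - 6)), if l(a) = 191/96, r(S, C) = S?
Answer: 96/191 ≈ 0.50262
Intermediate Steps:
l(a) = 191/96 (l(a) = 191*(1/96) = 191/96)
1/l(r(-1, 3 - 6)) = 1/(191/96) = 96/191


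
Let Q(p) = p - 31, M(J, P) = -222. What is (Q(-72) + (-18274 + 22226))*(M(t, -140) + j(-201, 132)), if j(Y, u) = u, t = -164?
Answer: -346410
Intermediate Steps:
Q(p) = -31 + p
(Q(-72) + (-18274 + 22226))*(M(t, -140) + j(-201, 132)) = ((-31 - 72) + (-18274 + 22226))*(-222 + 132) = (-103 + 3952)*(-90) = 3849*(-90) = -346410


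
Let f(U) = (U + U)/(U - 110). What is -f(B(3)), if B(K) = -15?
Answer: -6/25 ≈ -0.24000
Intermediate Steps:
f(U) = 2*U/(-110 + U) (f(U) = (2*U)/(-110 + U) = 2*U/(-110 + U))
-f(B(3)) = -2*(-15)/(-110 - 15) = -2*(-15)/(-125) = -2*(-15)*(-1)/125 = -1*6/25 = -6/25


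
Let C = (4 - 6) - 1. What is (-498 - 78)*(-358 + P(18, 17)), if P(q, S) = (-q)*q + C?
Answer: 394560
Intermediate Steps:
C = -3 (C = -2 - 1 = -3)
P(q, S) = -3 - q² (P(q, S) = (-q)*q - 3 = -q² - 3 = -3 - q²)
(-498 - 78)*(-358 + P(18, 17)) = (-498 - 78)*(-358 + (-3 - 1*18²)) = -576*(-358 + (-3 - 1*324)) = -576*(-358 + (-3 - 324)) = -576*(-358 - 327) = -576*(-685) = 394560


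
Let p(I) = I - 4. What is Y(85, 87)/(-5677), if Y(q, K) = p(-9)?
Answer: 13/5677 ≈ 0.0022899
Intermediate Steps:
p(I) = -4 + I
Y(q, K) = -13 (Y(q, K) = -4 - 9 = -13)
Y(85, 87)/(-5677) = -13/(-5677) = -13*(-1/5677) = 13/5677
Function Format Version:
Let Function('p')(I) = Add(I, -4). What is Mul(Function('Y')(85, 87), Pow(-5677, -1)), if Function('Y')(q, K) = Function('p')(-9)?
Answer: Rational(13, 5677) ≈ 0.0022899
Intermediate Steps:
Function('p')(I) = Add(-4, I)
Function('Y')(q, K) = -13 (Function('Y')(q, K) = Add(-4, -9) = -13)
Mul(Function('Y')(85, 87), Pow(-5677, -1)) = Mul(-13, Pow(-5677, -1)) = Mul(-13, Rational(-1, 5677)) = Rational(13, 5677)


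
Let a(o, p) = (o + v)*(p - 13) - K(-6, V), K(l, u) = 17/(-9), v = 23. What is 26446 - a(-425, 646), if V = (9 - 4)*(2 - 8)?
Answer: 2528191/9 ≈ 2.8091e+5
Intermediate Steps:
V = -30 (V = 5*(-6) = -30)
K(l, u) = -17/9 (K(l, u) = 17*(-⅑) = -17/9)
a(o, p) = 17/9 + (-13 + p)*(23 + o) (a(o, p) = (o + 23)*(p - 13) - 1*(-17/9) = (23 + o)*(-13 + p) + 17/9 = (-13 + p)*(23 + o) + 17/9 = 17/9 + (-13 + p)*(23 + o))
26446 - a(-425, 646) = 26446 - (-2674/9 - 13*(-425) + 23*646 - 425*646) = 26446 - (-2674/9 + 5525 + 14858 - 274550) = 26446 - 1*(-2290177/9) = 26446 + 2290177/9 = 2528191/9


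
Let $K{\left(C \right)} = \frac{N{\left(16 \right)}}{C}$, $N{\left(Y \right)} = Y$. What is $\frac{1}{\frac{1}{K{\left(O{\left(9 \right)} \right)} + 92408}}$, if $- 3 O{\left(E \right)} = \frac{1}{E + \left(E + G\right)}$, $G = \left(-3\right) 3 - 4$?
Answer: $92168$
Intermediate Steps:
$G = -13$ ($G = -9 - 4 = -13$)
$O{\left(E \right)} = - \frac{1}{3 \left(-13 + 2 E\right)}$ ($O{\left(E \right)} = - \frac{1}{3 \left(E + \left(E - 13\right)\right)} = - \frac{1}{3 \left(E + \left(-13 + E\right)\right)} = - \frac{1}{3 \left(-13 + 2 E\right)}$)
$K{\left(C \right)} = \frac{16}{C}$
$\frac{1}{\frac{1}{K{\left(O{\left(9 \right)} \right)} + 92408}} = \frac{1}{\frac{1}{\frac{16}{\left(-1\right) \frac{1}{-39 + 6 \cdot 9}} + 92408}} = \frac{1}{\frac{1}{\frac{16}{\left(-1\right) \frac{1}{-39 + 54}} + 92408}} = \frac{1}{\frac{1}{\frac{16}{\left(-1\right) \frac{1}{15}} + 92408}} = \frac{1}{\frac{1}{\frac{16}{- \frac{1}{15}} + 92408}} = \frac{1}{\frac{1}{16 \left(-15\right) + 92408}} = \frac{1}{\frac{1}{-240 + 92408}} = \frac{1}{\frac{1}{92168}} = 92168$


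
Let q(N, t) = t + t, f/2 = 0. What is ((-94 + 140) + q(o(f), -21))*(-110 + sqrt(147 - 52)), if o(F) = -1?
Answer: -440 + 4*sqrt(95) ≈ -401.01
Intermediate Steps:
f = 0 (f = 2*0 = 0)
q(N, t) = 2*t
((-94 + 140) + q(o(f), -21))*(-110 + sqrt(147 - 52)) = ((-94 + 140) + 2*(-21))*(-110 + sqrt(147 - 52)) = (46 - 42)*(-110 + sqrt(95)) = 4*(-110 + sqrt(95)) = -440 + 4*sqrt(95)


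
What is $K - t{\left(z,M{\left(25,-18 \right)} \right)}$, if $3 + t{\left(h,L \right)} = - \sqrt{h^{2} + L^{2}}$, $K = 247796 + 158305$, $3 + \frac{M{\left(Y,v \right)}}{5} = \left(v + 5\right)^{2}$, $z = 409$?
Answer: $406104 + \sqrt{856181} \approx 4.0703 \cdot 10^{5}$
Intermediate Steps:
$M{\left(Y,v \right)} = -15 + 5 \left(5 + v\right)^{2}$ ($M{\left(Y,v \right)} = -15 + 5 \left(v + 5\right)^{2} = -15 + 5 \left(5 + v\right)^{2}$)
$K = 406101$
$t{\left(h,L \right)} = -3 - \sqrt{L^{2} + h^{2}}$ ($t{\left(h,L \right)} = -3 - \sqrt{h^{2} + L^{2}} = -3 - \sqrt{L^{2} + h^{2}}$)
$K - t{\left(z,M{\left(25,-18 \right)} \right)} = 406101 - \left(-3 - \sqrt{\left(-15 + 5 \left(5 - 18\right)^{2}\right)^{2} + 409^{2}}\right) = 406101 - \left(-3 - \sqrt{\left(-15 + 5 \left(-13\right)^{2}\right)^{2} + 167281}\right) = 406101 - \left(-3 - \sqrt{\left(-15 + 5 \cdot 169\right)^{2} + 167281}\right) = 406101 - \left(-3 - \sqrt{\left(-15 + 845\right)^{2} + 167281}\right) = 406101 - \left(-3 - \sqrt{830^{2} + 167281}\right) = 406101 - \left(-3 - \sqrt{688900 + 167281}\right) = 406101 - \left(-3 - \sqrt{856181}\right) = 406101 + \left(3 + \sqrt{856181}\right) = 406104 + \sqrt{856181}$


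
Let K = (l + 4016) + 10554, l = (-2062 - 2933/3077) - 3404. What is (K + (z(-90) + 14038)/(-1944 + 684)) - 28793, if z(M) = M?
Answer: -19095315089/969255 ≈ -19701.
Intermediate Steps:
l = -16821815/3077 (l = (-2062 - 2933*1/3077) - 3404 = (-2062 - 2933/3077) - 3404 = -6347707/3077 - 3404 = -16821815/3077 ≈ -5467.0)
K = 28010075/3077 (K = (-16821815/3077 + 4016) + 10554 = -4464583/3077 + 10554 = 28010075/3077 ≈ 9103.0)
(K + (z(-90) + 14038)/(-1944 + 684)) - 28793 = (28010075/3077 + (-90 + 14038)/(-1944 + 684)) - 28793 = (28010075/3077 + 13948/(-1260)) - 28793 = (28010075/3077 + 13948*(-1/1260)) - 28793 = (28010075/3077 - 3487/315) - 28793 = 8812444126/969255 - 28793 = -19095315089/969255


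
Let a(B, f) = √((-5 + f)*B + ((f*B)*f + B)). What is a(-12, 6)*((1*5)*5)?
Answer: 50*I*√114 ≈ 533.85*I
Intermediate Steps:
a(B, f) = √(B + B*f² + B*(-5 + f)) (a(B, f) = √(B*(-5 + f) + ((B*f)*f + B)) = √(B*(-5 + f) + (B*f² + B)) = √(B*(-5 + f) + (B + B*f²)) = √(B + B*f² + B*(-5 + f)))
a(-12, 6)*((1*5)*5) = √(-12*(-4 + 6 + 6²))*((1*5)*5) = √(-12*(-4 + 6 + 36))*(5*5) = √(-12*38)*25 = √(-456)*25 = (2*I*√114)*25 = 50*I*√114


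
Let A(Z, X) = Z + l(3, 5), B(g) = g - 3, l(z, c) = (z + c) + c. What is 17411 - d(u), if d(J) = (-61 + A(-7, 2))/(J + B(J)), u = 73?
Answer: 226348/13 ≈ 17411.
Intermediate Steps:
l(z, c) = z + 2*c (l(z, c) = (c + z) + c = z + 2*c)
B(g) = -3 + g
A(Z, X) = 13 + Z (A(Z, X) = Z + (3 + 2*5) = Z + (3 + 10) = Z + 13 = 13 + Z)
d(J) = -55/(-3 + 2*J) (d(J) = (-61 + (13 - 7))/(J + (-3 + J)) = (-61 + 6)/(-3 + 2*J) = -55/(-3 + 2*J))
17411 - d(u) = 17411 - (-55)/(-3 + 2*73) = 17411 - (-55)/(-3 + 146) = 17411 - (-55)/143 = 17411 - 1*(-5/13) = 17411 + 5/13 = 226348/13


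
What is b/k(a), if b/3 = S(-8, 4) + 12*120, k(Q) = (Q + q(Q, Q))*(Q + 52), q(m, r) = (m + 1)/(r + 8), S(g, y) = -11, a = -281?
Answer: 167193/2500451 ≈ 0.066865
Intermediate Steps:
q(m, r) = (1 + m)/(8 + r)
k(Q) = (52 + Q)*(Q + (1 + Q)/(8 + Q)) (k(Q) = (Q + (1 + Q)/(8 + Q))*(Q + 52) = (Q + (1 + Q)/(8 + Q))*(52 + Q) = (52 + Q)*(Q + (1 + Q)/(8 + Q)))
b = 4287 (b = 3*(-11 + 12*120) = 3*(-11 + 1440) = 3*1429 = 4287)
b/k(a) = 4287/(((52 + (-281)³ + 61*(-281)² + 469*(-281))/(8 - 281))) = 4287/(((52 - 22188041 + 61*78961 - 131789)/(-273))) = 4287/((-(52 - 22188041 + 4816621 - 131789)/273)) = 4287/((-1/273*(-17503157))) = 4287/(2500451/39) = 4287*(39/2500451) = 167193/2500451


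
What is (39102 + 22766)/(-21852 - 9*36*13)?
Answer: -15467/6516 ≈ -2.3737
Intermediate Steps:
(39102 + 22766)/(-21852 - 9*36*13) = 61868/(-21852 - 324*13) = 61868/(-21852 - 4212) = 61868/(-26064) = 61868*(-1/26064) = -15467/6516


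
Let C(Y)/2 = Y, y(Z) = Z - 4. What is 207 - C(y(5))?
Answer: 205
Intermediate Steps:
y(Z) = -4 + Z
C(Y) = 2*Y
207 - C(y(5)) = 207 - 2*(-4 + 5) = 207 - 2 = 205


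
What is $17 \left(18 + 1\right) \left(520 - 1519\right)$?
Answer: $-322677$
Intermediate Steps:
$17 \left(18 + 1\right) \left(520 - 1519\right) = 17 \cdot 19 \left(-999\right) = 323 \left(-999\right) = -322677$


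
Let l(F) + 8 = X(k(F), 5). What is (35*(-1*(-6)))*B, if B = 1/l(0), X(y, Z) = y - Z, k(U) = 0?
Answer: -210/13 ≈ -16.154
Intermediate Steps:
l(F) = -13 (l(F) = -8 + (0 - 1*5) = -8 + (0 - 5) = -8 - 5 = -13)
B = -1/13 (B = 1/(-13) = -1/13 ≈ -0.076923)
(35*(-1*(-6)))*B = (35*(-1*(-6)))*(-1/13) = (35*6)*(-1/13) = 210*(-1/13) = -210/13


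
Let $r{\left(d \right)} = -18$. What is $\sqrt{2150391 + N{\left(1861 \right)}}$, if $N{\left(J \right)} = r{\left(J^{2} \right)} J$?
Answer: $\sqrt{2116893} \approx 1455.0$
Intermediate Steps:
$N{\left(J \right)} = - 18 J$
$\sqrt{2150391 + N{\left(1861 \right)}} = \sqrt{2150391 - 33498} = \sqrt{2116893}$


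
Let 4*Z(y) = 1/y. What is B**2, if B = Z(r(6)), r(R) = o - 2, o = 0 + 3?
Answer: 1/16 ≈ 0.062500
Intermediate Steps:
o = 3
r(R) = 1 (r(R) = 3 - 2 = 1)
Z(y) = 1/(4*y)
B = 1/4 (B = (1/4)/1 = (1/4)*1 = 1/4 ≈ 0.25000)
B**2 = (1/4)**2 = 1/16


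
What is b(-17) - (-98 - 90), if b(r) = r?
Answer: 171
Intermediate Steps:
b(-17) - (-98 - 90) = -17 - (-98 - 90) = -17 - 1*(-188) = -17 + 188 = 171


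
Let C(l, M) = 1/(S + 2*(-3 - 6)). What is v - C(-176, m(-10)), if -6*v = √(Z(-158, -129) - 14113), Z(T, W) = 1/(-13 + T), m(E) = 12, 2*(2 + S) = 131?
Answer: -2/91 - I*√11463289/171 ≈ -0.021978 - 19.8*I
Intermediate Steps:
S = 127/2 (S = -2 + (½)*131 = -2 + 131/2 = 127/2 ≈ 63.500)
C(l, M) = 2/91 (C(l, M) = 1/(127/2 + 2*(-3 - 6)) = 1/(127/2 + 2*(-9)) = 1/(127/2 - 18) = 1/(91/2) = 2/91)
v = -I*√11463289/171 (v = -√(1/(-13 - 158) - 14113)/6 = -√(1/(-171) - 14113)/6 = -√(-1/171 - 14113)/6 = -I*√11463289/171 ≈ -19.8*I)
v - C(-176, m(-10)) = -I*√11463289/171 - 1*2/91 = -I*√11463289/171 - 2/91 = -2/91 - I*√11463289/171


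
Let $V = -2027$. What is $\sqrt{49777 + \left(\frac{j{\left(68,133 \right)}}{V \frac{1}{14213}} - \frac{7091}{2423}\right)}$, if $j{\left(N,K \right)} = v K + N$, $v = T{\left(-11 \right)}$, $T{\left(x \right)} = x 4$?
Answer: $\frac{6 \sqrt{60526632625734061}}{4911421} \approx 300.55$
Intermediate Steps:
$T{\left(x \right)} = 4 x$
$v = -44$ ($v = 4 \left(-11\right) = -44$)
$j{\left(N,K \right)} = N - 44 K$ ($j{\left(N,K \right)} = - 44 K + N = N - 44 K$)
$\sqrt{49777 + \left(\frac{j{\left(68,133 \right)}}{V \frac{1}{14213}} - \frac{7091}{2423}\right)} = \sqrt{49777 - \left(\frac{7091}{2423} - \frac{68 - 5852}{\left(-2027\right) \frac{1}{14213}}\right)} = \sqrt{49777 - \left(\frac{7091}{2423} + \frac{5784}{- \frac{2027}{14213}}\right)} = \sqrt{49777 - - \frac{199175591159}{4911421}} = \sqrt{49777 + \left(\frac{82207992}{2027} - \frac{7091}{2423}\right)} = \sqrt{49777 + \frac{199175591159}{4911421}} = \sqrt{\frac{443651394276}{4911421}} = \frac{6 \sqrt{60526632625734061}}{4911421}$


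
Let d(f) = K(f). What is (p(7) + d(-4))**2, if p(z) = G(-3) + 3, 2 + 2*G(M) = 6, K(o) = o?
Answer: 1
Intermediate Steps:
d(f) = f
G(M) = 2 (G(M) = -1 + (1/2)*6 = -1 + 3 = 2)
p(z) = 5 (p(z) = 2 + 3 = 5)
(p(7) + d(-4))**2 = (5 - 4)**2 = 1**2 = 1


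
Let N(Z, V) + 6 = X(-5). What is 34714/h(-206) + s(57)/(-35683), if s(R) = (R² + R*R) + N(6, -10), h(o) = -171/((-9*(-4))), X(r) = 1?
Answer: -4954922015/677977 ≈ -7308.4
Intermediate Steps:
N(Z, V) = -5 (N(Z, V) = -6 + 1 = -5)
h(o) = -19/4 (h(o) = -171/36 = -171*1/36 = -19/4)
s(R) = -5 + 2*R² (s(R) = (R² + R*R) - 5 = (R² + R²) - 5 = 2*R² - 5 = -5 + 2*R²)
34714/h(-206) + s(57)/(-35683) = 34714/(-19/4) + (-5 + 2*57²)/(-35683) = 34714*(-4/19) + (-5 + 2*3249)*(-1/35683) = -138856/19 + (-5 + 6498)*(-1/35683) = -138856/19 + 6493*(-1/35683) = -138856/19 - 6493/35683 = -4954922015/677977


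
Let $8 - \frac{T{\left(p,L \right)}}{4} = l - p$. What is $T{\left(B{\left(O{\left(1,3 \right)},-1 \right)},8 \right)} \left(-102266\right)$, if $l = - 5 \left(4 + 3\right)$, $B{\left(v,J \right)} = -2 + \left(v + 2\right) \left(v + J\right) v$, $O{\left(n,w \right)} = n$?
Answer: $-16771624$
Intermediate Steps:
$B{\left(v,J \right)} = -2 + v \left(2 + v\right) \left(J + v\right)$ ($B{\left(v,J \right)} = -2 + \left(2 + v\right) \left(J + v\right) v = -2 + v \left(2 + v\right) \left(J + v\right)$)
$l = -35$ ($l = \left(-5\right) 7 = -35$)
$T{\left(p,L \right)} = 172 + 4 p$ ($T{\left(p,L \right)} = 32 - 4 \left(-35 - p\right) = 32 + \left(140 + 4 p\right) = 172 + 4 p$)
$T{\left(B{\left(O{\left(1,3 \right)},-1 \right)},8 \right)} \left(-102266\right) = \left(172 + 4 \left(-2 + 1^{3} + 2 \cdot 1^{2} - 1^{2} + 2 \left(-1\right) 1\right)\right) \left(-102266\right) = \left(172 + 4 \left(-2 + 1 + 2 \cdot 1 - 1 - 2\right)\right) \left(-102266\right) = \left(172 + 4 \left(-2 + 1 + 2 - 1 - 2\right)\right) \left(-102266\right) = \left(172 + 4 \left(-2\right)\right) \left(-102266\right) = \left(172 - 8\right) \left(-102266\right) = 164 \left(-102266\right) = -16771624$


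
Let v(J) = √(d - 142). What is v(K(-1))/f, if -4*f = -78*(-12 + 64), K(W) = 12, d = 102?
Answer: I*√10/507 ≈ 0.0062372*I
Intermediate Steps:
f = 1014 (f = -(-39)*(-12 + 64)/2 = -(-39)*52/2 = -¼*(-4056) = 1014)
v(J) = 2*I*√10 (v(J) = √(102 - 142) = √(-40) = 2*I*√10)
v(K(-1))/f = (2*I*√10)/1014 = (2*I*√10)*(1/1014) = I*√10/507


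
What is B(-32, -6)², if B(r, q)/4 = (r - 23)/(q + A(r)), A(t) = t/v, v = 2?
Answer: 100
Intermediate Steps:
A(t) = t/2
B(r, q) = 4*(-23 + r)/(q + r/2) (B(r, q) = 4*((r - 23)/(q + r/2)) = 4*((-23 + r)/(q + r/2)) = 4*(-23 + r)/(q + r/2))
B(-32, -6)² = (8*(-23 - 32)/(-32 + 2*(-6)))² = (8*(-55)/(-32 - 12))² = (8*(-55)/(-44))² = (8*(-1/44)*(-55))² = 10² = 100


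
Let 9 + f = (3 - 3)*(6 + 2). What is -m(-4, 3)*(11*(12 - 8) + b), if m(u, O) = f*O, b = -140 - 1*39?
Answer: -3645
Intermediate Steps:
b = -179 (b = -140 - 39 = -179)
f = -9 (f = -9 + (3 - 3)*(6 + 2) = -9 + 0*8 = -9 + 0 = -9)
m(u, O) = -9*O
-m(-4, 3)*(11*(12 - 8) + b) = -(-9*3)*(11*(12 - 8) - 179) = -(-27)*(11*4 - 179) = -(-27)*(44 - 179) = -(-27)*(-135) = -1*3645 = -3645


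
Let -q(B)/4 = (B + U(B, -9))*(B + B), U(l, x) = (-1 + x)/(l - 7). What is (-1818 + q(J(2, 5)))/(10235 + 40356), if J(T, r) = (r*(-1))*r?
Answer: -13511/101182 ≈ -0.13353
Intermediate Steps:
J(T, r) = -r² (J(T, r) = (-r)*r = -r²)
U(l, x) = (-1 + x)/(-7 + l)
q(B) = -8*B*(B - 10/(-7 + B)) (q(B) = -4*(B + (-1 - 9)/(-7 + B))*(B + B) = -4*(B - 10/(-7 + B))*2*B = -8*B*(B - 10/(-7 + B)))
(-1818 + q(J(2, 5)))/(10235 + 40356) = (-1818 - 8*(-1*5²)*(-10 + (-1*5²)*(-7 - 1*5²))/(-7 - 1*5²))/(10235 + 40356) = (-1818 - 8*(-1*25)*(-10 + (-1*25)*(-7 - 1*25))/(-7 - 1*25))/50591 = (-1818 - 8*(-25)*(-10 - 25*(-7 - 25))/(-7 - 25))*(1/50591) = (-1818 - 8*(-25)*(-10 - 25*(-32))/(-32))*(1/50591) = (-1818 - 8*(-25)*(-1/32)*(-10 + 800))*(1/50591) = (-1818 - 8*(-25)*(-1/32)*790)*(1/50591) = (-1818 - 9875/2)*(1/50591) = -13511/2*1/50591 = -13511/101182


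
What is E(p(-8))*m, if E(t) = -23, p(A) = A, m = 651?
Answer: -14973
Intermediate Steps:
E(p(-8))*m = -23*651 = -14973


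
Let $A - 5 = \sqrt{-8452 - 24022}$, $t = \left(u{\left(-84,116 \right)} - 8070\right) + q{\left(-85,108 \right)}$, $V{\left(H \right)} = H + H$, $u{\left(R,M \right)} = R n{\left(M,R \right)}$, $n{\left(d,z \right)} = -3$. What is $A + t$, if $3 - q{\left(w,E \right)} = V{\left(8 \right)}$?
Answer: $-7826 + i \sqrt{32474} \approx -7826.0 + 180.21 i$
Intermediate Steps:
$u{\left(R,M \right)} = - 3 R$ ($u{\left(R,M \right)} = R \left(-3\right) = - 3 R$)
$V{\left(H \right)} = 2 H$
$q{\left(w,E \right)} = -13$ ($q{\left(w,E \right)} = 3 - 2 \cdot 8 = 3 - 16 = -13$)
$t = -7831$ ($t = \left(\left(-3\right) \left(-84\right) - 8070\right) - 13 = \left(252 - 8070\right) - 13 = -7818 - 13 = -7831$)
$A = 5 + i \sqrt{32474}$ ($A = 5 + \sqrt{-8452 - 24022} = 5 + \sqrt{-32474} = 5 + i \sqrt{32474} \approx 5.0 + 180.21 i$)
$A + t = \left(5 + i \sqrt{32474}\right) - 7831 = -7826 + i \sqrt{32474}$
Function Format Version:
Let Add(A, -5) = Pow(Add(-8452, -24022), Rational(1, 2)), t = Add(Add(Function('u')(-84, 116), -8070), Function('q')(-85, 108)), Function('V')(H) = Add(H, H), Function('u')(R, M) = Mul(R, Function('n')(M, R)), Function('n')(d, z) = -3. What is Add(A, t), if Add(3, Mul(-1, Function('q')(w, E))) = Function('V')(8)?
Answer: Add(-7826, Mul(I, Pow(32474, Rational(1, 2)))) ≈ Add(-7826.0, Mul(180.21, I))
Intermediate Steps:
Function('u')(R, M) = Mul(-3, R) (Function('u')(R, M) = Mul(R, -3) = Mul(-3, R))
Function('V')(H) = Mul(2, H)
Function('q')(w, E) = -13 (Function('q')(w, E) = Add(3, Mul(-1, Mul(2, 8))) = Add(3, Mul(-1, 16)) = Add(3, -16) = -13)
t = -7831 (t = Add(Add(Mul(-3, -84), -8070), -13) = Add(Add(252, -8070), -13) = Add(-7818, -13) = -7831)
A = Add(5, Mul(I, Pow(32474, Rational(1, 2)))) (A = Add(5, Pow(Add(-8452, -24022), Rational(1, 2))) = Add(5, Pow(-32474, Rational(1, 2))) = Add(5, Mul(I, Pow(32474, Rational(1, 2)))) ≈ Add(5.0000, Mul(180.21, I)))
Add(A, t) = Add(Add(5, Mul(I, Pow(32474, Rational(1, 2)))), -7831) = Add(-7826, Mul(I, Pow(32474, Rational(1, 2))))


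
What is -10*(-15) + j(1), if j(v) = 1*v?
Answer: 151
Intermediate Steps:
j(v) = v
-10*(-15) + j(1) = -10*(-15) + 1 = 150 + 1 = 151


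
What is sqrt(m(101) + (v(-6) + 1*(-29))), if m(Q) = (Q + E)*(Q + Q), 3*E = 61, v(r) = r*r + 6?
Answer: sqrt(220701)/3 ≈ 156.60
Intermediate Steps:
v(r) = 6 + r**2 (v(r) = r**2 + 6 = 6 + r**2)
E = 61/3 (E = (1/3)*61 = 61/3 ≈ 20.333)
m(Q) = 2*Q*(61/3 + Q) (m(Q) = (Q + 61/3)*(Q + Q) = (61/3 + Q)*(2*Q) = 2*Q*(61/3 + Q))
sqrt(m(101) + (v(-6) + 1*(-29))) = sqrt((2/3)*101*(61 + 3*101) + ((6 + (-6)**2) + 1*(-29))) = sqrt((2/3)*101*(61 + 303) + ((6 + 36) - 29)) = sqrt((2/3)*101*364 + (42 - 29)) = sqrt(73528/3 + 13) = sqrt(73567/3) = sqrt(220701)/3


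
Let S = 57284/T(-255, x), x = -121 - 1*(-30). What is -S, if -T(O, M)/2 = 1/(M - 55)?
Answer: -4181732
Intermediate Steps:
x = -91 (x = -121 + 30 = -91)
T(O, M) = -2/(-55 + M) (T(O, M) = -2/(M - 55) = -2/(-55 + M))
S = 4181732 (S = 57284/((-2/(-55 - 91))) = 57284/((-2/(-146))) = 57284/((-2*(-1/146))) = 57284/(1/73) = 57284*73 = 4181732)
-S = -1*4181732 = -4181732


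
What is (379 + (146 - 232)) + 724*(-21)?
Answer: -14911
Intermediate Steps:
(379 + (146 - 232)) + 724*(-21) = (379 - 86) - 15204 = 293 - 15204 = -14911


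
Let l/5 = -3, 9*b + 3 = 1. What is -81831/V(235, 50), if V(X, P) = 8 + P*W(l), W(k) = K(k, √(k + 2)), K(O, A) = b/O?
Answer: -2209437/236 ≈ -9362.0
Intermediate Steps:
b = -2/9 (b = -⅓ + (⅑)*1 = -⅓ + ⅑ = -2/9 ≈ -0.22222)
l = -15 (l = 5*(-3) = -15)
K(O, A) = -2/(9*O)
W(k) = -2/(9*k)
V(X, P) = 8 + 2*P/135 (V(X, P) = 8 + P*(-2/9/(-15)) = 8 + P*(-2/9*(-1/15)) = 8 + P*(2/135) = 8 + 2*P/135)
-81831/V(235, 50) = -81831/(8 + (2/135)*50) = -81831/(8 + 20/27) = -81831/236/27 = -81831*27/236 = -2209437/236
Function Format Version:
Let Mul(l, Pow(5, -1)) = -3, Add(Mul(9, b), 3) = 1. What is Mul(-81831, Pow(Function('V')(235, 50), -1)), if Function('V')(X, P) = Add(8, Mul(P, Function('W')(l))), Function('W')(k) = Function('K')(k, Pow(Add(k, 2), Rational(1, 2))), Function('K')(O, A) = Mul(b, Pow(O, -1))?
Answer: Rational(-2209437, 236) ≈ -9362.0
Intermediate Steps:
b = Rational(-2, 9) (b = Add(Rational(-1, 3), Mul(Rational(1, 9), 1)) = Add(Rational(-1, 3), Rational(1, 9)) = Rational(-2, 9) ≈ -0.22222)
l = -15 (l = Mul(5, -3) = -15)
Function('K')(O, A) = Mul(Rational(-2, 9), Pow(O, -1))
Function('W')(k) = Mul(Rational(-2, 9), Pow(k, -1))
Function('V')(X, P) = Add(8, Mul(Rational(2, 135), P)) (Function('V')(X, P) = Add(8, Mul(P, Mul(Rational(-2, 9), Pow(-15, -1)))) = Add(8, Mul(P, Mul(Rational(-2, 9), Rational(-1, 15)))) = Add(8, Mul(P, Rational(2, 135))) = Add(8, Mul(Rational(2, 135), P)))
Mul(-81831, Pow(Function('V')(235, 50), -1)) = Mul(-81831, Pow(Add(8, Mul(Rational(2, 135), 50)), -1)) = Mul(-81831, Pow(Add(8, Rational(20, 27)), -1)) = Mul(-81831, Pow(Rational(236, 27), -1)) = Mul(-81831, Rational(27, 236)) = Rational(-2209437, 236)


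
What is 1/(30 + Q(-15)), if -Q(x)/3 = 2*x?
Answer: 1/120 ≈ 0.0083333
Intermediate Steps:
Q(x) = -6*x
1/(30 + Q(-15)) = 1/(30 - 6*(-15)) = 1/(30 + 90) = 1/120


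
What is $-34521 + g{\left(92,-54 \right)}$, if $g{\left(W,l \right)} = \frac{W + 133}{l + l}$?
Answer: $- \frac{414277}{12} \approx -34523.0$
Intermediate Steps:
$g{\left(W,l \right)} = \frac{133 + W}{2 l}$
$-34521 + g{\left(92,-54 \right)} = -34521 + \frac{133 + 92}{2 \left(-54\right)} = -34521 + \frac{1}{2} \left(- \frac{1}{54}\right) 225 = -34521 - \frac{25}{12} = - \frac{414277}{12}$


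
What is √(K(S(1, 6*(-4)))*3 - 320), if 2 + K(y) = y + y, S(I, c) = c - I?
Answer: 2*I*√119 ≈ 21.817*I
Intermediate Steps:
K(y) = -2 + 2*y (K(y) = -2 + (y + y) = -2 + 2*y)
√(K(S(1, 6*(-4)))*3 - 320) = √((-2 + 2*(6*(-4) - 1*1))*3 - 320) = √((-2 + 2*(-24 - 1))*3 - 320) = √((-2 + 2*(-25))*3 - 320) = √((-2 - 50)*3 - 320) = √(-52*3 - 320) = √(-156 - 320) = √(-476) = 2*I*√119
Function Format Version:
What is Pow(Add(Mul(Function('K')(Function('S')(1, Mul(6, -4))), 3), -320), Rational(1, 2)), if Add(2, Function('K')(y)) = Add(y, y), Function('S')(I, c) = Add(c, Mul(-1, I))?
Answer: Mul(2, I, Pow(119, Rational(1, 2))) ≈ Mul(21.817, I)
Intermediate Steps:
Function('K')(y) = Add(-2, Mul(2, y)) (Function('K')(y) = Add(-2, Add(y, y)) = Add(-2, Mul(2, y)))
Pow(Add(Mul(Function('K')(Function('S')(1, Mul(6, -4))), 3), -320), Rational(1, 2)) = Pow(Add(Mul(Add(-2, Mul(2, Add(Mul(6, -4), Mul(-1, 1)))), 3), -320), Rational(1, 2)) = Pow(Add(Mul(Add(-2, Mul(2, Add(-24, -1))), 3), -320), Rational(1, 2)) = Pow(Add(Mul(Add(-2, Mul(2, -25)), 3), -320), Rational(1, 2)) = Pow(Add(Mul(Add(-2, -50), 3), -320), Rational(1, 2)) = Pow(Add(Mul(-52, 3), -320), Rational(1, 2)) = Pow(Add(-156, -320), Rational(1, 2)) = Pow(-476, Rational(1, 2)) = Mul(2, I, Pow(119, Rational(1, 2)))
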